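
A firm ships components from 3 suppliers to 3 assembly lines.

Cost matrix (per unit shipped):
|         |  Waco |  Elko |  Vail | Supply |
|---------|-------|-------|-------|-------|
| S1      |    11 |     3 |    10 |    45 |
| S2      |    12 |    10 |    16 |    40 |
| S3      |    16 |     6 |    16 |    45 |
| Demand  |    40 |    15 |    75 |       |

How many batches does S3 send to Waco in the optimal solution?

Optimal shipments:
  S1–Vail: 45 batches
  S2–Waco: 40 batches
  S3–Elko: 15 batches
  S3–Vail: 30 batches
Total cost = 1500.
The route S3→Waco is not used.

0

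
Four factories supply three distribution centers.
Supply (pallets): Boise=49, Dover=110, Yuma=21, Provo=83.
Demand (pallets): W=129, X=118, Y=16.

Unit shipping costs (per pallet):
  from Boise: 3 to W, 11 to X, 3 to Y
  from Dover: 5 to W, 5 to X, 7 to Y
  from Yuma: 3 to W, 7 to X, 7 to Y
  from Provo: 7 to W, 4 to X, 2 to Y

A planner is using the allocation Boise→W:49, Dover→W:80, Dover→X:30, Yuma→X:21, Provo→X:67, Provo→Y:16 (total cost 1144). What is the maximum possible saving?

84

Current plan cost = 49·3 + 80·5 + 30·5 + 21·7 + 67·4 + 16·2 = 1144.
Optimal plan:
  Boise→W: 49 pallets
  Dover→W: 59 pallets
  Dover→X: 51 pallets
  Yuma→W: 21 pallets
  Provo→X: 67 pallets
  Provo→Y: 16 pallets
Optimal cost = 1060.
Saving = 1144 − 1060 = 84.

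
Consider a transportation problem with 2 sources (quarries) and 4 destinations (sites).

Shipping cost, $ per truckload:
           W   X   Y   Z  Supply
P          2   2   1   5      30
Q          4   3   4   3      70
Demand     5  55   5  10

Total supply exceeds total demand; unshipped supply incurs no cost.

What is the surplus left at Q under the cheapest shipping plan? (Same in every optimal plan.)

An optimal plan:
  P->W: 5 × $2 = $10
  P->X: 20 × $2 = $40
  P->Y: 5 × $1 = $5
  Q->X: 35 × $3 = $105
  Q->Z: 10 × $3 = $30
Total cost = $190.
Q ships 45 of its 70, leaving 25.

25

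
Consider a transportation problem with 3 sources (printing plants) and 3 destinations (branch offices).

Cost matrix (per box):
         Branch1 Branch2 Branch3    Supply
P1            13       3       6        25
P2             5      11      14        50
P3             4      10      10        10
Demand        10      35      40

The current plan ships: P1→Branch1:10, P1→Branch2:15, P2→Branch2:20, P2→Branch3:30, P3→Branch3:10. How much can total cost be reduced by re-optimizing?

Current plan cost = 10·13 + 15·3 + 20·11 + 30·14 + 10·10 = 915.
Optimal plan:
  P1–Branch3: 25 × 6 = 150
  P2–Branch1: 10 × 5 = 50
  P2–Branch2: 35 × 11 = 385
  P2–Branch3: 5 × 14 = 70
  P3–Branch3: 10 × 10 = 100
Optimal cost = 755.
Saving = 915 − 755 = 160.

160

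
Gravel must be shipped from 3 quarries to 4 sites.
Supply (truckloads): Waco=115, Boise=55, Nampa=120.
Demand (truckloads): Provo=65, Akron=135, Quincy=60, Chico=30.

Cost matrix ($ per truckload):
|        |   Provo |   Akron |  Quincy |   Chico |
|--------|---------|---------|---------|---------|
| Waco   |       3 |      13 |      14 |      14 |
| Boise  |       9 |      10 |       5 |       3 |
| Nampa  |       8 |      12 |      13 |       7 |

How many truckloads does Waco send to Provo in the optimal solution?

65

Solving gives:
  Waco->Provo: 65 × $3 = $195
  Waco->Akron: 50 × $13 = $650
  Boise->Quincy: 55 × $5 = $275
  Nampa->Akron: 85 × $12 = $1020
  Nampa->Quincy: 5 × $13 = $65
  Nampa->Chico: 30 × $7 = $210
Total cost = $2415.
So Waco→Provo carries 65 truckloads.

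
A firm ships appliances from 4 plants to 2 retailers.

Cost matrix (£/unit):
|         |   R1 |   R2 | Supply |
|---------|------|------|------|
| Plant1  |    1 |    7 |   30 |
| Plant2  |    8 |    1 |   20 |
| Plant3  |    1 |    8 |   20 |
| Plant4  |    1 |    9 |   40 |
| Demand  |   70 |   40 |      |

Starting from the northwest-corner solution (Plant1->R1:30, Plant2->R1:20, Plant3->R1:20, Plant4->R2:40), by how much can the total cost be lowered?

Current plan cost = 30·1 + 20·8 + 20·1 + 40·9 = £570.
Optimal plan:
  Plant1->R1: 10 × £1 = £10
  Plant1->R2: 20 × £7 = £140
  Plant2->R2: 20 × £1 = £20
  Plant3->R1: 20 × £1 = £20
  Plant4->R1: 40 × £1 = £40
Optimal cost = £230.
Saving = 570 − 230 = £340.

340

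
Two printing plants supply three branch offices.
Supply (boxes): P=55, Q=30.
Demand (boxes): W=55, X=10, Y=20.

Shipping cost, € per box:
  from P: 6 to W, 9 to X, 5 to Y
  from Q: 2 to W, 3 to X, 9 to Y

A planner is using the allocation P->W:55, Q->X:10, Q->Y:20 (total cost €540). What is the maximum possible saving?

Current plan cost = 55·6 + 10·3 + 20·9 = €540.
Optimal plan:
  P→W: 35 boxes
  P→Y: 20 boxes
  Q→W: 20 boxes
  Q→X: 10 boxes
Optimal cost = €380.
Saving = 540 − 380 = €160.

160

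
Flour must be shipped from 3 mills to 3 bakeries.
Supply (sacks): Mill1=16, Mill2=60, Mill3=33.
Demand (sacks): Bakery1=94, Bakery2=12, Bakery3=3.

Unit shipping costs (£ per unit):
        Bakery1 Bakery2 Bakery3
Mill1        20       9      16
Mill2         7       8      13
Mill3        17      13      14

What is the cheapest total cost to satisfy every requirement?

1157

A cheapest plan:
  Mill1–Bakery1: 1 × £20 = £20
  Mill1–Bakery2: 12 × £9 = £108
  Mill1–Bakery3: 3 × £16 = £48
  Mill2–Bakery1: 60 × £7 = £420
  Mill3–Bakery1: 33 × £17 = £561
Total = 20 + 108 + 48 + 420 + 561 = £1157.
(Supply check: Mill1 ships 16; Mill2 ships 60; Mill3 ships 33.)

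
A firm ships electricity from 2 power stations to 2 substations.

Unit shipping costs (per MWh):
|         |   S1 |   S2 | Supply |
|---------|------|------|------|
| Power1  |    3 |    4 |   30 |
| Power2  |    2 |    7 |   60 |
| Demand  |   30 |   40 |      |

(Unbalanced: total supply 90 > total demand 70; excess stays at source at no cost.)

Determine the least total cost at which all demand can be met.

250

One minimum-cost allocation:
  Power1→S2: 30 MWh
  Power2→S1: 30 MWh
  Power2→S2: 10 MWh
Total cost = 250.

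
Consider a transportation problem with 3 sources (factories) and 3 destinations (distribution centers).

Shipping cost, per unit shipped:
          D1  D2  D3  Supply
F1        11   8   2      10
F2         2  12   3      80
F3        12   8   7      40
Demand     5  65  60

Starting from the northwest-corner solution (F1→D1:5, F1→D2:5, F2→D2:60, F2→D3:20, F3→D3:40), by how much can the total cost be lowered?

Current plan cost = 5·11 + 5·8 + 60·12 + 20·3 + 40·7 = 1155.
Optimal plan:
  F1–D2: 10 × 8 = 80
  F2–D1: 5 × 2 = 10
  F2–D2: 15 × 12 = 180
  F2–D3: 60 × 3 = 180
  F3–D2: 40 × 8 = 320
Optimal cost = 770.
Saving = 1155 − 770 = 385.

385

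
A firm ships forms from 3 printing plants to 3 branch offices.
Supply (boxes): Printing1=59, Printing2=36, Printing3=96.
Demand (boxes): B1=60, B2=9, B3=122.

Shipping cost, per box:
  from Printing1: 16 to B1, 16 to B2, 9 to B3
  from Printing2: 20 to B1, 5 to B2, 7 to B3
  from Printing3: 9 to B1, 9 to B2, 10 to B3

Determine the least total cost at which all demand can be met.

An optimal shipping plan:
  Printing1→B3: 59 × 9 = 531
  Printing2→B2: 9 × 5 = 45
  Printing2→B3: 27 × 7 = 189
  Printing3→B1: 60 × 9 = 540
  Printing3→B3: 36 × 10 = 360
Total = 531 + 45 + 189 + 540 + 360 = 1665.

1665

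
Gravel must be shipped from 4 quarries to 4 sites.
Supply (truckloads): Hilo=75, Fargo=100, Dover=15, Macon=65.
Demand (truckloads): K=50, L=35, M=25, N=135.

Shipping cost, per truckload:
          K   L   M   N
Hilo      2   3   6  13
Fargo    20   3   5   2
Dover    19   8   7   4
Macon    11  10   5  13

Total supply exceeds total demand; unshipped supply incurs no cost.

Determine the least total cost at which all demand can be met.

920

An optimal shipping plan:
  Hilo to K: 50 × 2 = 100
  Hilo to L: 25 × 3 = 75
  Fargo to N: 100 × 2 = 200
  Dover to N: 15 × 4 = 60
  Macon to L: 10 × 10 = 100
  Macon to M: 25 × 5 = 125
  Macon to N: 20 × 13 = 260
Total = 100 + 75 + 200 + 60 + 100 + 125 + 260 = 920.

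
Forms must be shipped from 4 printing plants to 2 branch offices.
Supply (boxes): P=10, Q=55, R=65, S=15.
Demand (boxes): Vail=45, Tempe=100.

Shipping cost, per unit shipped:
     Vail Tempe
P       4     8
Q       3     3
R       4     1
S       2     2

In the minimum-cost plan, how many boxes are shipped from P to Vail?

10

Solving gives:
  P–Vail: 10 × 4 = 40
  Q–Vail: 35 × 3 = 105
  Q–Tempe: 20 × 3 = 60
  R–Tempe: 65 × 1 = 65
  S–Tempe: 15 × 2 = 30
Total cost = 300.
So P→Vail carries 10 boxes.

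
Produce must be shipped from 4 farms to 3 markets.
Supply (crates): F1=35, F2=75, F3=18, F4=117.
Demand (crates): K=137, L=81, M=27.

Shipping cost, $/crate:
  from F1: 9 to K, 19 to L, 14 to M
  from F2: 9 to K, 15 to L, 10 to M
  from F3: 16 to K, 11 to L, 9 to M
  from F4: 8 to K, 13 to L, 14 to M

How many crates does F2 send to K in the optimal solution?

Solving gives:
  F1–K: 35 × $9 = $315
  F2–K: 48 × $9 = $432
  F2–M: 27 × $10 = $270
  F3–L: 18 × $11 = $198
  F4–K: 54 × $8 = $432
  F4–L: 63 × $13 = $819
Total cost = $2466.
So F2→K carries 48 crates.

48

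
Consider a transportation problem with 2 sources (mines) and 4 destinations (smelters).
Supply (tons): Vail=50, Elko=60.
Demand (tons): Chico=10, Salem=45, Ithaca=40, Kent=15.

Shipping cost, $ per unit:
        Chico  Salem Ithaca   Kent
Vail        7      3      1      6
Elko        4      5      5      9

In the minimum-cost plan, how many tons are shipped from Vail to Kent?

Solving gives:
  Vail->Ithaca: 40 × $1 = $40
  Vail->Kent: 10 × $6 = $60
  Elko->Chico: 10 × $4 = $40
  Elko->Salem: 45 × $5 = $225
  Elko->Kent: 5 × $9 = $45
Total cost = $410.
So Vail→Kent carries 10 tons.

10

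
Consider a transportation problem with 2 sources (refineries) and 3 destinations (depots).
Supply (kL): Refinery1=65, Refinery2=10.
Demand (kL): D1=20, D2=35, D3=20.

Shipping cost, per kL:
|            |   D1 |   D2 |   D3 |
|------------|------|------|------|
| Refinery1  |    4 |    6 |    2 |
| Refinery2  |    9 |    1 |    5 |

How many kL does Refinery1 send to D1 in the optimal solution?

Solving gives:
  Refinery1 to D1: 20 × 4 = 80
  Refinery1 to D2: 25 × 6 = 150
  Refinery1 to D3: 20 × 2 = 40
  Refinery2 to D2: 10 × 1 = 10
Total cost = 280.
So Refinery1→D1 carries 20 kL.

20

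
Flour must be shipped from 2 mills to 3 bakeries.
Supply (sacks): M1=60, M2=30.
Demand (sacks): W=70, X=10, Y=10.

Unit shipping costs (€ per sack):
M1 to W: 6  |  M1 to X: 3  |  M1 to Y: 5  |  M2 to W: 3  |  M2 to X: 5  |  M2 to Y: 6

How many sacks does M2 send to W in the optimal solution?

30

Solving gives:
  M1 to W: 40 sacks
  M1 to X: 10 sacks
  M1 to Y: 10 sacks
  M2 to W: 30 sacks
Total cost = €410.
So M2→W carries 30 sacks.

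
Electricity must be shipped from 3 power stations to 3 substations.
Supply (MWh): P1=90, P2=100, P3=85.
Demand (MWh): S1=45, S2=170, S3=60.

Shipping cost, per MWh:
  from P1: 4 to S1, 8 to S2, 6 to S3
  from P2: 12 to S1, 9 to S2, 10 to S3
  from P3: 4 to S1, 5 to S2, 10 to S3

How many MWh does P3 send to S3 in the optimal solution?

Optimal shipments:
  P1->S1: 30 × 4 = 120
  P1->S3: 60 × 6 = 360
  P2->S2: 100 × 9 = 900
  P3->S1: 15 × 4 = 60
  P3->S2: 70 × 5 = 350
Total cost = 1790.
The route P3→S3 is not used.

0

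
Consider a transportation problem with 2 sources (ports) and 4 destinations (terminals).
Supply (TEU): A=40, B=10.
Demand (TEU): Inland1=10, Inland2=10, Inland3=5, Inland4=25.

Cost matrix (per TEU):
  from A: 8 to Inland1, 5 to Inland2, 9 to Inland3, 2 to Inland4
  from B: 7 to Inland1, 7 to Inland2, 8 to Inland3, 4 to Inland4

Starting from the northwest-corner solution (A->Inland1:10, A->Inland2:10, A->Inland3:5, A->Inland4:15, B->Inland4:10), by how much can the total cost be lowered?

30

Current plan cost = 10·8 + 10·5 + 5·9 + 15·2 + 10·4 = 245.
Optimal plan:
  A to Inland1: 5 × 8 = 40
  A to Inland2: 10 × 5 = 50
  A to Inland4: 25 × 2 = 50
  B to Inland1: 5 × 7 = 35
  B to Inland3: 5 × 8 = 40
Optimal cost = 215.
Saving = 245 − 215 = 30.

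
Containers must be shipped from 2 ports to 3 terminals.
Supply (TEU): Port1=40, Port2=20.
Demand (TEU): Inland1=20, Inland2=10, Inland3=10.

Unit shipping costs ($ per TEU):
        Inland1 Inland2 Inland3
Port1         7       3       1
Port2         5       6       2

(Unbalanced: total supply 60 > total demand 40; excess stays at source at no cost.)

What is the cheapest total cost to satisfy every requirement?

Optimal allocation:
  Port1→Inland2: 10 × $3 = $30
  Port1→Inland3: 10 × $1 = $10
  Port2→Inland1: 20 × $5 = $100
Total = 30 + 10 + 100 = $140.
(Supply check: Port1 ships 20; Port2 ships 20.)

140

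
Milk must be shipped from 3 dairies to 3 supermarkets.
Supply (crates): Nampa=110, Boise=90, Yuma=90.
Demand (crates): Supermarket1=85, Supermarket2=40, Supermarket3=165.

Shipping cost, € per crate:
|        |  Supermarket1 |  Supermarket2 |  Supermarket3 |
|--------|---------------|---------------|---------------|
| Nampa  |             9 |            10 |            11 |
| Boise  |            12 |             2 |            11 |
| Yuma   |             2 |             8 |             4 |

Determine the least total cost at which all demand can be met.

2030

An optimal shipping plan:
  Nampa→Supermarket3: 110 × €11 = €1210
  Boise→Supermarket2: 40 × €2 = €80
  Boise→Supermarket3: 50 × €11 = €550
  Yuma→Supermarket1: 85 × €2 = €170
  Yuma→Supermarket3: 5 × €4 = €20
Total = 1210 + 80 + 550 + 170 + 20 = €2030.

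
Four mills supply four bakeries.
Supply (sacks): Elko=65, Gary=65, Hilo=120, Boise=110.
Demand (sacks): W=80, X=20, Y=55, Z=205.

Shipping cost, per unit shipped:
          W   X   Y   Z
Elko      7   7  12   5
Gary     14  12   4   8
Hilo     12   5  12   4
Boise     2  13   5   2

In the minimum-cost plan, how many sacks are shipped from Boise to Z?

30

The minimum-cost plan:
  Elko->Z: 65 × 5 = 325
  Gary->Y: 55 × 4 = 220
  Gary->Z: 10 × 8 = 80
  Hilo->X: 20 × 5 = 100
  Hilo->Z: 100 × 4 = 400
  Boise->W: 80 × 2 = 160
  Boise->Z: 30 × 2 = 60
Total cost = 1345.
So Boise→Z carries 30 sacks.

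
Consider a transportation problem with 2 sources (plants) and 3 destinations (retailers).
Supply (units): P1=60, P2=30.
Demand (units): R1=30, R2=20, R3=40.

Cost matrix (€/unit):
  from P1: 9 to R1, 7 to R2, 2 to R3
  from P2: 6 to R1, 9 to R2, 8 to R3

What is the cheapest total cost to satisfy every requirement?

Optimal allocation:
  P1→R2: 20 × €7 = €140
  P1→R3: 40 × €2 = €80
  P2→R1: 30 × €6 = €180
Total = 140 + 80 + 180 = €400.
(Supply check: P1 ships 60; P2 ships 30.)

400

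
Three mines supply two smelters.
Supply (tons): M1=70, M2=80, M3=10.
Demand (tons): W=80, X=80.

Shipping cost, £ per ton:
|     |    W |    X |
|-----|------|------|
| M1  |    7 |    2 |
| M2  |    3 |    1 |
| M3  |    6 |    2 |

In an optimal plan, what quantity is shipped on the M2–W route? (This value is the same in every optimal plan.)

80

Solving gives:
  M1–X: 70 × £2 = £140
  M2–W: 80 × £3 = £240
  M3–X: 10 × £2 = £20
Total cost = £400.
So M2→W carries 80 tons.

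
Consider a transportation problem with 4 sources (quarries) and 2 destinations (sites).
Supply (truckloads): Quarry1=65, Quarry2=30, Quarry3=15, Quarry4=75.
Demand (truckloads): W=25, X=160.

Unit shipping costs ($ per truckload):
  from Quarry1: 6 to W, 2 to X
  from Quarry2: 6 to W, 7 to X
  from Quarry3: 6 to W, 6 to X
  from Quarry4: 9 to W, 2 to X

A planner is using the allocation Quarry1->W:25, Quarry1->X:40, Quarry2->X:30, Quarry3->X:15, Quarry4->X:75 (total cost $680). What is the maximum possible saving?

Current plan cost = 25·6 + 40·2 + 30·7 + 15·6 + 75·2 = $680.
Optimal plan:
  Quarry1→X: 65 truckloads
  Quarry2→W: 25 truckloads
  Quarry2→X: 5 truckloads
  Quarry3→X: 15 truckloads
  Quarry4→X: 75 truckloads
Optimal cost = $555.
Saving = 680 − 555 = $125.

125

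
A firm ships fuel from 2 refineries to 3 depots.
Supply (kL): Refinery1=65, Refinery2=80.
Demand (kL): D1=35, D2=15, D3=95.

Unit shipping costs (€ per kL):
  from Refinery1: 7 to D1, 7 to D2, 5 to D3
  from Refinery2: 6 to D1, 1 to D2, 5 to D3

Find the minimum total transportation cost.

One minimum-cost allocation:
  Refinery1–D3: 65 × €5 = €325
  Refinery2–D1: 35 × €6 = €210
  Refinery2–D2: 15 × €1 = €15
  Refinery2–D3: 30 × €5 = €150
Total = 325 + 210 + 15 + 150 = €700.

700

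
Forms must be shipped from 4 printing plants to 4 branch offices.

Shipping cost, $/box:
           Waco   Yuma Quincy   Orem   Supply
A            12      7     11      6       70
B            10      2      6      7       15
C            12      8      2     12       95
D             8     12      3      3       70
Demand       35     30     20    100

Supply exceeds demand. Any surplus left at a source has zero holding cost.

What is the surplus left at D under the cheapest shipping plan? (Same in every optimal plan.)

0

Minimum-cost shipments:
  A–Yuma: 5 × $7 = $35
  A–Orem: 65 × $6 = $390
  B–Yuma: 15 × $2 = $30
  C–Yuma: 10 × $8 = $80
  C–Quincy: 20 × $2 = $40
  D–Waco: 35 × $8 = $280
  D–Orem: 35 × $3 = $105
Total cost = $960.
D ships 70 of its 70, leaving 0.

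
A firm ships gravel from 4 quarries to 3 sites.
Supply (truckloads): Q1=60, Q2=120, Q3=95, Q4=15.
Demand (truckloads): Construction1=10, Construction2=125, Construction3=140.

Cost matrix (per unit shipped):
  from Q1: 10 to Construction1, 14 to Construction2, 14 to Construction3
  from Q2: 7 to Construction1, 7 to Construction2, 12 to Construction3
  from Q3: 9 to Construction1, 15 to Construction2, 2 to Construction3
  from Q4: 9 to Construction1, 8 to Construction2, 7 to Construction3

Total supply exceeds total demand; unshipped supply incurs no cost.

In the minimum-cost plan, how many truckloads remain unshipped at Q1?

Minimum-cost shipments:
  Q1->Construction1: 10 truckloads
  Q1->Construction2: 5 truckloads
  Q1->Construction3: 30 truckloads
  Q2->Construction2: 120 truckloads
  Q3->Construction3: 95 truckloads
  Q4->Construction3: 15 truckloads
Total cost = 1725.
Q1 ships 45 of its 60, leaving 15.

15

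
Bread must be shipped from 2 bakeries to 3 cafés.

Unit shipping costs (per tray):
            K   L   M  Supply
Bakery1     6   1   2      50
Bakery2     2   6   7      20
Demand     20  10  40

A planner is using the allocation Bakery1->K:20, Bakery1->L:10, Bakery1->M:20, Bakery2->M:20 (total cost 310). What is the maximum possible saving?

Current plan cost = 20·6 + 10·1 + 20·2 + 20·7 = 310.
Optimal plan:
  Bakery1–L: 10 trays
  Bakery1–M: 40 trays
  Bakery2–K: 20 trays
Optimal cost = 130.
Saving = 310 − 130 = 180.

180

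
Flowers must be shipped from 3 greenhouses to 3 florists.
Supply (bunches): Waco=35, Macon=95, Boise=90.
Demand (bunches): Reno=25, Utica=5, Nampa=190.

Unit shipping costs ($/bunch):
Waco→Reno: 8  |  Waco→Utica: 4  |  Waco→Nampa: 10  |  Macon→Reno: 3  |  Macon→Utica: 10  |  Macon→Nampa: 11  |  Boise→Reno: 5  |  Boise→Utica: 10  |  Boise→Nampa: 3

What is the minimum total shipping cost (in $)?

1435

A cheapest plan:
  Waco to Utica: 5 × $4 = $20
  Waco to Nampa: 30 × $10 = $300
  Macon to Reno: 25 × $3 = $75
  Macon to Nampa: 70 × $11 = $770
  Boise to Nampa: 90 × $3 = $270
Total = 20 + 300 + 75 + 770 + 270 = $1435.
(Supply check: Waco ships 35; Macon ships 95; Boise ships 90.)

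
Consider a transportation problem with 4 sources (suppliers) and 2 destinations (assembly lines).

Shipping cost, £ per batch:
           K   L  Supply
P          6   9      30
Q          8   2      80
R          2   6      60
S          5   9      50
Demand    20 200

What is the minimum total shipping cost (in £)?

An optimal shipping plan:
  P–L: 30 × £9 = £270
  Q–L: 80 × £2 = £160
  R–K: 20 × £2 = £40
  R–L: 40 × £6 = £240
  S–L: 50 × £9 = £450
Total = 270 + 160 + 40 + 240 + 450 = £1160.

1160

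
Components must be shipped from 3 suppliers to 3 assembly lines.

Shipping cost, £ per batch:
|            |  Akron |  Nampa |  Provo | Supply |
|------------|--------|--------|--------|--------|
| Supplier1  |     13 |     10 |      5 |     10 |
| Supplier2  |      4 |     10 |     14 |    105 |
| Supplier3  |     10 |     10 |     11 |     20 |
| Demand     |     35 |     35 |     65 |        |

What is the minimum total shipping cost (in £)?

1250

One minimum-cost allocation:
  Supplier1->Provo: 10 × £5 = £50
  Supplier2->Akron: 35 × £4 = £140
  Supplier2->Nampa: 35 × £10 = £350
  Supplier2->Provo: 35 × £14 = £490
  Supplier3->Provo: 20 × £11 = £220
Total = 50 + 140 + 350 + 490 + 220 = £1250.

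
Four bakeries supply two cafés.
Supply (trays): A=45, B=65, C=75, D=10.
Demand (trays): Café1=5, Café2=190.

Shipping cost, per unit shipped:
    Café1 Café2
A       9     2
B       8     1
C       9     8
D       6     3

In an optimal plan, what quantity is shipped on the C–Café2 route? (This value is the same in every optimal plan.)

Solving gives:
  A->Café2: 45 × 2 = 90
  B->Café2: 65 × 1 = 65
  C->Café1: 5 × 9 = 45
  C->Café2: 70 × 8 = 560
  D->Café2: 10 × 3 = 30
Total cost = 790.
So C→Café2 carries 70 trays.

70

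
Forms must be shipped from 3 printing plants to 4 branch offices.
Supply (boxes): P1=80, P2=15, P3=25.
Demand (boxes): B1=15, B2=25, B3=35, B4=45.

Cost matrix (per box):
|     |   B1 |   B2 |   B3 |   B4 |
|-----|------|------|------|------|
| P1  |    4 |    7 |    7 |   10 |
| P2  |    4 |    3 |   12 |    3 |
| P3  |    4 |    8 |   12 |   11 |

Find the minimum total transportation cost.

Optimal allocation:
  P1->B2: 25 boxes
  P1->B3: 35 boxes
  P1->B4: 20 boxes
  P2->B4: 15 boxes
  P3->B1: 15 boxes
  P3->B4: 10 boxes
Total cost = 835.
(Supply check: P1 ships 80; P2 ships 15; P3 ships 25.)

835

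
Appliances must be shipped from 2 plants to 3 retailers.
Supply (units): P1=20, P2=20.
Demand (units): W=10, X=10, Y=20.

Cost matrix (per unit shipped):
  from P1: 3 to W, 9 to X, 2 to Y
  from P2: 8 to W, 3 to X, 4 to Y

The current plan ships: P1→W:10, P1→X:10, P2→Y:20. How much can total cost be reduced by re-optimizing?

80

Current plan cost = 10·3 + 10·9 + 20·4 = 200.
Optimal plan:
  P1 to W: 10 units
  P1 to Y: 10 units
  P2 to X: 10 units
  P2 to Y: 10 units
Optimal cost = 120.
Saving = 200 − 120 = 80.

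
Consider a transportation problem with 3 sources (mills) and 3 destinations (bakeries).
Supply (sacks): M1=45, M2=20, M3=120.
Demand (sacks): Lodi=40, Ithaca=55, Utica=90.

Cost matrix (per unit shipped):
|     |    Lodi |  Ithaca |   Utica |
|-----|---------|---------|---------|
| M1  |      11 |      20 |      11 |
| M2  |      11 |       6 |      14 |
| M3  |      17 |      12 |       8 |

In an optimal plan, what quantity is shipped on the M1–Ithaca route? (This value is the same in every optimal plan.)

0

Optimal shipments:
  M1 to Lodi: 40 × 11 = 440
  M1 to Utica: 5 × 11 = 55
  M2 to Ithaca: 20 × 6 = 120
  M3 to Ithaca: 35 × 12 = 420
  M3 to Utica: 85 × 8 = 680
Total cost = 1715.
The route M1→Ithaca is not used.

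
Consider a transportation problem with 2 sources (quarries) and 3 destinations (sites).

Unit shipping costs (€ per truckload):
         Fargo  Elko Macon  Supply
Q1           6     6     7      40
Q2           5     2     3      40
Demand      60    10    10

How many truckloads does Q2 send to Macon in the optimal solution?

10

Solving gives:
  Q1→Fargo: 40 × €6 = €240
  Q2→Fargo: 20 × €5 = €100
  Q2→Elko: 10 × €2 = €20
  Q2→Macon: 10 × €3 = €30
Total cost = €390.
So Q2→Macon carries 10 truckloads.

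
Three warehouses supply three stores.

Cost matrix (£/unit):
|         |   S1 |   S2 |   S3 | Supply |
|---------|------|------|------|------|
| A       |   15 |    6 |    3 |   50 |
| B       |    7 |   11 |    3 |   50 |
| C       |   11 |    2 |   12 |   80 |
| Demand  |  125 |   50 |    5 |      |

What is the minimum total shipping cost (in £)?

1470

One minimum-cost allocation:
  A to S2: 45 × £6 = £270
  A to S3: 5 × £3 = £15
  B to S1: 50 × £7 = £350
  C to S1: 75 × £11 = £825
  C to S2: 5 × £2 = £10
Total = 270 + 15 + 350 + 825 + 10 = £1470.
(Supply check: A ships 50; B ships 50; C ships 80.)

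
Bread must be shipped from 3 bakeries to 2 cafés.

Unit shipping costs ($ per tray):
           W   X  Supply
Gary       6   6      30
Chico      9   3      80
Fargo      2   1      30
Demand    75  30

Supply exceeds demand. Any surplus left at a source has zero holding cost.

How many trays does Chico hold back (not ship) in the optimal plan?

Minimum-cost shipments:
  Gary→W: 30 trays
  Chico→W: 15 trays
  Chico→X: 30 trays
  Fargo→W: 30 trays
Total cost = $465.
Chico ships 45 of its 80, leaving 35.

35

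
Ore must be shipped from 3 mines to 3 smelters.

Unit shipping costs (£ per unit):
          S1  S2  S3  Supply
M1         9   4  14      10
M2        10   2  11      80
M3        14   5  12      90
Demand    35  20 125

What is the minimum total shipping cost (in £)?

1845

One minimum-cost allocation:
  M1→S1: 10 × £9 = £90
  M2→S1: 25 × £10 = £250
  M2→S2: 20 × £2 = £40
  M2→S3: 35 × £11 = £385
  M3→S3: 90 × £12 = £1080
Total = 90 + 250 + 40 + 385 + 1080 = £1845.
(Supply check: M1 ships 10; M2 ships 80; M3 ships 90.)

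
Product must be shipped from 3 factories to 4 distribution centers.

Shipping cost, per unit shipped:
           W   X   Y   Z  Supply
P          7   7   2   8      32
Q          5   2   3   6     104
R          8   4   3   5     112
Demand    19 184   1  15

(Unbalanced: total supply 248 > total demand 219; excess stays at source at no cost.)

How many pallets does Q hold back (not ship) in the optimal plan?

0

An optimal plan:
  P→W: 2 × 7 = 14
  P→Y: 1 × 2 = 2
  Q→W: 17 × 5 = 85
  Q→X: 87 × 2 = 174
  R→X: 97 × 4 = 388
  R→Z: 15 × 5 = 75
Total cost = 738.
Q ships 104 of its 104, leaving 0.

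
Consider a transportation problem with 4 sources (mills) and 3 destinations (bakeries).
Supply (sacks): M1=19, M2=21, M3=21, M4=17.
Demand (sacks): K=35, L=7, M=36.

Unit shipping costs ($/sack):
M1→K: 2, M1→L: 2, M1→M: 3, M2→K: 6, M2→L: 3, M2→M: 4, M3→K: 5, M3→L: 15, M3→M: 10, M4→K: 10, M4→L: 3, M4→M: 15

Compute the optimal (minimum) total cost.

363

An optimal shipping plan:
  M1→K: 4 sacks
  M1→M: 15 sacks
  M2→M: 21 sacks
  M3→K: 21 sacks
  M4→K: 10 sacks
  M4→L: 7 sacks
Total cost = $363.
(Supply check: M1 ships 19; M2 ships 21; M3 ships 21; M4 ships 17.)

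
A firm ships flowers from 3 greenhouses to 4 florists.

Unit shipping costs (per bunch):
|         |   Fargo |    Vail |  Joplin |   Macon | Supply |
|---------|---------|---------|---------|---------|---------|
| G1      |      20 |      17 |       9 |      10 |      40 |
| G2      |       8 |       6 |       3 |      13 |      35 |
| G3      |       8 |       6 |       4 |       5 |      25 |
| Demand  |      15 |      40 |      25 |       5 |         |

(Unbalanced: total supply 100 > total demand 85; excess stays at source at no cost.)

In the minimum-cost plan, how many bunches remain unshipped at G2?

Minimum-cost shipments:
  G1->Joplin: 20 × 9 = 180
  G1->Macon: 5 × 10 = 50
  G2->Fargo: 15 × 8 = 120
  G2->Vail: 15 × 6 = 90
  G2->Joplin: 5 × 3 = 15
  G3->Vail: 25 × 6 = 150
Total cost = 605.
G2 ships 35 of its 35, leaving 0.

0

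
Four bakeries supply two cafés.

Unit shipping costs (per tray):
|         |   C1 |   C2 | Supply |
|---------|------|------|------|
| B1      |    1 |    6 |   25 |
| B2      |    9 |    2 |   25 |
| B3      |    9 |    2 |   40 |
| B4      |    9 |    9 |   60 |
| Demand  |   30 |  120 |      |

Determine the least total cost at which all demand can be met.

One minimum-cost allocation:
  B1→C1: 25 × 1 = 25
  B2→C2: 25 × 2 = 50
  B3→C2: 40 × 2 = 80
  B4→C1: 5 × 9 = 45
  B4→C2: 55 × 9 = 495
Total = 25 + 50 + 80 + 45 + 495 = 695.
(Supply check: B1 ships 25; B2 ships 25; B3 ships 40; B4 ships 60.)

695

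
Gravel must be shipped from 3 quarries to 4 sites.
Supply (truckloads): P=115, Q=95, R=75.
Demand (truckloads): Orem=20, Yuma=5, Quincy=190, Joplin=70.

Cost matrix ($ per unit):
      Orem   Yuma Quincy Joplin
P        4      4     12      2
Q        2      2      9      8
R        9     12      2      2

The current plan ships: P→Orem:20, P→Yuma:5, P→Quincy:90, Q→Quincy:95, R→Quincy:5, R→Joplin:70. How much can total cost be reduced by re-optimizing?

700

Current plan cost = 20·4 + 5·4 + 90·12 + 95·9 + 5·2 + 70·2 = $2185.
Optimal plan:
  P->Orem: 20 × $4 = $80
  P->Yuma: 5 × $4 = $20
  P->Quincy: 20 × $12 = $240
  P->Joplin: 70 × $2 = $140
  Q->Quincy: 95 × $9 = $855
  R->Quincy: 75 × $2 = $150
Optimal cost = $1485.
Saving = 2185 − 1485 = $700.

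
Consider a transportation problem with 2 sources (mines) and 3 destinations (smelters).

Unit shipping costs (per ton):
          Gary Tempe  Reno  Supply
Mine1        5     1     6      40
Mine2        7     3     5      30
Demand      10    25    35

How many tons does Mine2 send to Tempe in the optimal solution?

0

Optimal shipments:
  Mine1–Gary: 10 × 5 = 50
  Mine1–Tempe: 25 × 1 = 25
  Mine1–Reno: 5 × 6 = 30
  Mine2–Reno: 30 × 5 = 150
Total cost = 255.
The route Mine2→Tempe is not used.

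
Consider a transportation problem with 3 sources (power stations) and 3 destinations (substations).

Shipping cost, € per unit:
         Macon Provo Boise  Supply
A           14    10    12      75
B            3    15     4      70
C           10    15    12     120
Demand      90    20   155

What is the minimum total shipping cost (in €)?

2400

A cheapest plan:
  A->Provo: 20 MWh
  A->Boise: 55 MWh
  B->Boise: 70 MWh
  C->Macon: 90 MWh
  C->Boise: 30 MWh
Total cost = €2400.
(Supply check: A ships 75; B ships 70; C ships 120.)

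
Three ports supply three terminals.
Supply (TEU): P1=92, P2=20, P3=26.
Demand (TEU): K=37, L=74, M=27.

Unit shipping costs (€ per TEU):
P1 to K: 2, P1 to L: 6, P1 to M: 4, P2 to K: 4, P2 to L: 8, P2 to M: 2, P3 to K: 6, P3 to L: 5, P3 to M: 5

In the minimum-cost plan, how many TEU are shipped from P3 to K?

Solving gives:
  P1->K: 37 TEU
  P1->L: 48 TEU
  P1->M: 7 TEU
  P2->M: 20 TEU
  P3->L: 26 TEU
Total cost = €560.
The route P3→K is not used.

0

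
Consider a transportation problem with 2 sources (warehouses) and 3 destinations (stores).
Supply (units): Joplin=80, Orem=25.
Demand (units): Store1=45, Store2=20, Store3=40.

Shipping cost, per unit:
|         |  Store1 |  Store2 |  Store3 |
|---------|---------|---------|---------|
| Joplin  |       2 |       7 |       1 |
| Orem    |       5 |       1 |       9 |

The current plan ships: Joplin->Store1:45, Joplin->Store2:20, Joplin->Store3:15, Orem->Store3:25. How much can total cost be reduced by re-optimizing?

305

Current plan cost = 45·2 + 20·7 + 15·1 + 25·9 = 470.
Optimal plan:
  Joplin–Store1: 40 × 2 = 80
  Joplin–Store3: 40 × 1 = 40
  Orem–Store1: 5 × 5 = 25
  Orem–Store2: 20 × 1 = 20
Optimal cost = 165.
Saving = 470 − 165 = 305.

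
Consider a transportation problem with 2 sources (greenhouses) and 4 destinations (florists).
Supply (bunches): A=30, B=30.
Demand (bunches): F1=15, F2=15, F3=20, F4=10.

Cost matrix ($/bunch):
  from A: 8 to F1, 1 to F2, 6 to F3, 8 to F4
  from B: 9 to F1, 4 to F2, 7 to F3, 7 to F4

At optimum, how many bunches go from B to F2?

0

Solving gives:
  A to F1: 15 × $8 = $120
  A to F2: 15 × $1 = $15
  B to F3: 20 × $7 = $140
  B to F4: 10 × $7 = $70
Total cost = $345.
The route B→F2 is not used.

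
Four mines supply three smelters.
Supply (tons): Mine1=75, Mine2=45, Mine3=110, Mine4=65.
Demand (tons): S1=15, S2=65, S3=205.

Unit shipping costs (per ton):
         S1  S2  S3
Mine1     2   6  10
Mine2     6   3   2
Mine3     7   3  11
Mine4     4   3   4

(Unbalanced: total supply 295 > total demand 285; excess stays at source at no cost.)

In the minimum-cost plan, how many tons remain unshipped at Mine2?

0

Minimum-cost shipments:
  Mine1 to S1: 15 × 2 = 30
  Mine1 to S3: 60 × 10 = 600
  Mine2 to S3: 45 × 2 = 90
  Mine3 to S2: 65 × 3 = 195
  Mine3 to S3: 35 × 11 = 385
  Mine4 to S3: 65 × 4 = 260
Total cost = 1560.
Mine2 ships 45 of its 45, leaving 0.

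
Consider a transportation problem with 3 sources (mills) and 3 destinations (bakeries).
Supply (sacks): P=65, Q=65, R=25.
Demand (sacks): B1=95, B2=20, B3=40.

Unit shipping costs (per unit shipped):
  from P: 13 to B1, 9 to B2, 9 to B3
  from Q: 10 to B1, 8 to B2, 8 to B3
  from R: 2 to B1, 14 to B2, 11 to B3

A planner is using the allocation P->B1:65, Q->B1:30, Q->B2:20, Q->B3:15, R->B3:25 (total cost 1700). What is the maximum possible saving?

Current plan cost = 65·13 + 30·10 + 20·8 + 15·8 + 25·11 = 1700.
Optimal plan:
  P→B1: 5 × 13 = 65
  P→B2: 20 × 9 = 180
  P→B3: 40 × 9 = 360
  Q→B1: 65 × 10 = 650
  R→B1: 25 × 2 = 50
Optimal cost = 1305.
Saving = 1700 − 1305 = 395.

395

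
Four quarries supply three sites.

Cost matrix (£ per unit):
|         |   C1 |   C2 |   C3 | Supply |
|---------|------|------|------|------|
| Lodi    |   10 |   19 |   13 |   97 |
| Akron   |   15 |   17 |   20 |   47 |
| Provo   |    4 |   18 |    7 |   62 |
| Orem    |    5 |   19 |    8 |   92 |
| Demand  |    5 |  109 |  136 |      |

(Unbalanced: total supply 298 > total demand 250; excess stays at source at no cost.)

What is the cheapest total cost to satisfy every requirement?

3028

Optimal allocation:
  Lodi to C2: 62 × £19 = £1178
  Akron to C2: 47 × £17 = £799
  Provo to C3: 62 × £7 = £434
  Orem to C1: 5 × £5 = £25
  Orem to C3: 74 × £8 = £592
Total = 1178 + 799 + 434 + 25 + 592 = £3028.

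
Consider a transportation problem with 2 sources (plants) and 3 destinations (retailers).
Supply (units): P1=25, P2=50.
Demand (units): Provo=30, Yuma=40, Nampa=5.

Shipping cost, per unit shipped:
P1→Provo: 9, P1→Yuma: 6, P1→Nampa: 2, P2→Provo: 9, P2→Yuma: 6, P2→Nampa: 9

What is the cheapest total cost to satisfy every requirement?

520

Optimal allocation:
  P1→Provo: 20 units
  P1→Nampa: 5 units
  P2→Provo: 10 units
  P2→Yuma: 40 units
Total cost = 520.
(Supply check: P1 ships 25; P2 ships 50.)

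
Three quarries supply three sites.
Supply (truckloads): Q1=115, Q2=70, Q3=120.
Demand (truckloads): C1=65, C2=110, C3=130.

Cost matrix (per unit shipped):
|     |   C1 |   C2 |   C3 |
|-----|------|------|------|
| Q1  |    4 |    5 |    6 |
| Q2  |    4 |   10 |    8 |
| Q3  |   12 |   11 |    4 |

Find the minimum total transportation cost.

1360

Optimal allocation:
  Q1–C2: 110 × 5 = 550
  Q1–C3: 5 × 6 = 30
  Q2–C1: 65 × 4 = 260
  Q2–C3: 5 × 8 = 40
  Q3–C3: 120 × 4 = 480
Total = 550 + 30 + 260 + 40 + 480 = 1360.
(Supply check: Q1 ships 115; Q2 ships 70; Q3 ships 120.)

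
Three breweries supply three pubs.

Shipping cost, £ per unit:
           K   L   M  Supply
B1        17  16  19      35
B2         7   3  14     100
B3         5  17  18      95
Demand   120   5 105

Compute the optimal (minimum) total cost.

Optimal allocation:
  B1–M: 35 × £19 = £665
  B2–K: 25 × £7 = £175
  B2–L: 5 × £3 = £15
  B2–M: 70 × £14 = £980
  B3–K: 95 × £5 = £475
Total = 665 + 175 + 15 + 980 + 475 = £2310.

2310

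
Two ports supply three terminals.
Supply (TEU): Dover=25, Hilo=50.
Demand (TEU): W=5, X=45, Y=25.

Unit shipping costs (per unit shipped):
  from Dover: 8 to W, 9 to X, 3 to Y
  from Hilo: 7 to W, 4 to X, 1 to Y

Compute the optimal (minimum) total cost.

An optimal shipping plan:
  Dover->W: 5 TEU
  Dover->Y: 20 TEU
  Hilo->X: 45 TEU
  Hilo->Y: 5 TEU
Total cost = 285.

285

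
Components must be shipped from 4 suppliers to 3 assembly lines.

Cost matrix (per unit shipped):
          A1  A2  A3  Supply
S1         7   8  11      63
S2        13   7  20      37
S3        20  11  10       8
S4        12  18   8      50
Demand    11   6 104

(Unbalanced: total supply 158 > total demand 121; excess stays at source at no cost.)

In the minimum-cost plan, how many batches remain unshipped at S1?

Minimum-cost shipments:
  S1→A1: 11 × 7 = 77
  S1→A3: 46 × 11 = 506
  S2→A2: 6 × 7 = 42
  S3→A3: 8 × 10 = 80
  S4→A3: 50 × 8 = 400
Total cost = 1105.
S1 ships 57 of its 63, leaving 6.

6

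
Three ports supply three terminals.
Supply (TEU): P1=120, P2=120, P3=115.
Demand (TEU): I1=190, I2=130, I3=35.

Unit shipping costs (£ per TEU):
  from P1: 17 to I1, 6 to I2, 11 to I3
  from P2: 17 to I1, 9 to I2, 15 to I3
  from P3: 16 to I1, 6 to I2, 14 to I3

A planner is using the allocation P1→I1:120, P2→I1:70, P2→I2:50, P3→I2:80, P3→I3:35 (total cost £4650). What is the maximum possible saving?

Current plan cost = 120·17 + 70·17 + 50·9 + 80·6 + 35·14 = £4650.
Optimal plan:
  P1->I2: 85 × £6 = £510
  P1->I3: 35 × £11 = £385
  P2->I1: 120 × £17 = £2040
  P3->I1: 70 × £16 = £1120
  P3->I2: 45 × £6 = £270
Optimal cost = £4325.
Saving = 4650 − 4325 = £325.

325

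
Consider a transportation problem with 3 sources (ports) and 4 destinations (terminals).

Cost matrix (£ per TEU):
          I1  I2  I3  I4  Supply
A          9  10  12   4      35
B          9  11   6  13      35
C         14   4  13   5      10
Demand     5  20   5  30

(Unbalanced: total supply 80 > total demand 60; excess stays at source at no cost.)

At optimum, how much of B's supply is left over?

20

An optimal plan:
  A to I2: 5 × £10 = £50
  A to I4: 30 × £4 = £120
  B to I1: 5 × £9 = £45
  B to I2: 5 × £11 = £55
  B to I3: 5 × £6 = £30
  C to I2: 10 × £4 = £40
Total cost = £340.
B ships 15 of its 35, leaving 20.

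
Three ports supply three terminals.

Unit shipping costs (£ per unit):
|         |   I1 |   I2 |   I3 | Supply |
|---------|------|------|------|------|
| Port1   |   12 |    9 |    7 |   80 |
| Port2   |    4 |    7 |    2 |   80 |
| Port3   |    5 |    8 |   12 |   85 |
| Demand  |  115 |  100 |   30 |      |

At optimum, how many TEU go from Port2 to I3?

30

The minimum-cost plan:
  Port1–I2: 80 × £9 = £720
  Port2–I1: 50 × £4 = £200
  Port2–I3: 30 × £2 = £60
  Port3–I1: 65 × £5 = £325
  Port3–I2: 20 × £8 = £160
Total cost = £1465.
So Port2→I3 carries 30 TEU.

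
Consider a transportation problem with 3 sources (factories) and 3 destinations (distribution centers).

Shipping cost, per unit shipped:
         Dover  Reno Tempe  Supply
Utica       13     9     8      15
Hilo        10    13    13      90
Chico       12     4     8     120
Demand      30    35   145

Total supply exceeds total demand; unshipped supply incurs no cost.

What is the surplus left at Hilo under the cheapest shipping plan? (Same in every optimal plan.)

15

Minimum-cost shipments:
  Utica to Tempe: 15 × 8 = 120
  Hilo to Dover: 30 × 10 = 300
  Hilo to Tempe: 45 × 13 = 585
  Chico to Reno: 35 × 4 = 140
  Chico to Tempe: 85 × 8 = 680
Total cost = 1825.
Hilo ships 75 of its 90, leaving 15.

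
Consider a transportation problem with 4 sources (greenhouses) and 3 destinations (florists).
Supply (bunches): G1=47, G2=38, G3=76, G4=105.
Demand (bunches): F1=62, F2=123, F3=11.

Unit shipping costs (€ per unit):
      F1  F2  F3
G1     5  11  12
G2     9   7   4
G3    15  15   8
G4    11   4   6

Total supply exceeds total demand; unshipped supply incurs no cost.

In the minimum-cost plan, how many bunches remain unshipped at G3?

Minimum-cost shipments:
  G1 to F1: 47 × €5 = €235
  G2 to F1: 15 × €9 = €135
  G2 to F2: 18 × €7 = €126
  G2 to F3: 5 × €4 = €20
  G3 to F3: 6 × €8 = €48
  G4 to F2: 105 × €4 = €420
Total cost = €984.
G3 ships 6 of its 76, leaving 70.

70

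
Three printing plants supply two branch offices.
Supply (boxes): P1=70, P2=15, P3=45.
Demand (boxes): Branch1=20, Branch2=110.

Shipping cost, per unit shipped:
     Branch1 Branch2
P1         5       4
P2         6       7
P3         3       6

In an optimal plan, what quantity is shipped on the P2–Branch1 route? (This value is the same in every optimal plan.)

The minimum-cost plan:
  P1->Branch2: 70 × 4 = 280
  P2->Branch2: 15 × 7 = 105
  P3->Branch1: 20 × 3 = 60
  P3->Branch2: 25 × 6 = 150
Total cost = 595.
The route P2→Branch1 is not used.

0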